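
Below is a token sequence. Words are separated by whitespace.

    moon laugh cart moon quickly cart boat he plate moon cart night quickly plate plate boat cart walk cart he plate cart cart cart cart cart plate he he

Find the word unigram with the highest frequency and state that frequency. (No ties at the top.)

Unigram frequencies (highest first):
  cart: 10
  plate: 5
  he: 4
  moon: 3
  quickly: 2
  boat: 2
  … (3 more, each ≤ 1)

"cart", 10 times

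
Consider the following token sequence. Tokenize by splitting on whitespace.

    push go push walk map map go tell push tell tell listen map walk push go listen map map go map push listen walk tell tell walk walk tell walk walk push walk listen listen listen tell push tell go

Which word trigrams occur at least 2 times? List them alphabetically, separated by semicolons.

Trigram counts meeting the condition (at least 2 times):
  map map go: 2
  tell push tell: 2
  tell walk walk: 2

map map go; tell push tell; tell walk walk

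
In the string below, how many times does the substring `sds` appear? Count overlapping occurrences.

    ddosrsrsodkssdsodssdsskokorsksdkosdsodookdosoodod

3

Sliding a length-3 window over the 49 characters (47 positions):
  position 13–15: sds
  position 19–21: sds
  position 34–36: sds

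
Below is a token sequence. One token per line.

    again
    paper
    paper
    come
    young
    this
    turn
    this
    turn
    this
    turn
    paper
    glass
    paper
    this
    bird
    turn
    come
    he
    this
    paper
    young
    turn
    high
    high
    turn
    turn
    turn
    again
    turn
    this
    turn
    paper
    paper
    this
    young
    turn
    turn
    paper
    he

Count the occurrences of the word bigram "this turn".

Scanning the 39 overlapping bigram windows for "this turn":
  position 6–7: this turn
  position 8–9: this turn
  position 10–11: this turn
  position 31–32: this turn

4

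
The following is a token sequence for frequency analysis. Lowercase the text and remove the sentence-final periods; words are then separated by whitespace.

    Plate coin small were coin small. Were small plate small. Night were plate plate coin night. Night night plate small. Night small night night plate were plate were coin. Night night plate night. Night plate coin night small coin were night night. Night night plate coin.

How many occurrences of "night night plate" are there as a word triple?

Scanning the 44 overlapping trigram windows for "night night plate":
  position 17–19: night night plate
  position 23–25: night night plate
  position 30–32: night night plate
  position 33–35: night night plate
  position 43–45: night night plate

5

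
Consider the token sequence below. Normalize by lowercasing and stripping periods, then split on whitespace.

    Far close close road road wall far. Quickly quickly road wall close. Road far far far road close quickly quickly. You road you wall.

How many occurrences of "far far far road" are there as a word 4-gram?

1

Scanning the 21 overlapping 4-gram windows for "far far far road":
  position 14–17: far far far road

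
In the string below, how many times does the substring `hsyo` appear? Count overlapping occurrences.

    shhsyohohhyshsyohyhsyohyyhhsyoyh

4

Sliding a length-4 window over the 32 characters (29 positions):
  position 3–6: hsyo
  position 13–16: hsyo
  position 19–22: hsyo
  position 27–30: hsyo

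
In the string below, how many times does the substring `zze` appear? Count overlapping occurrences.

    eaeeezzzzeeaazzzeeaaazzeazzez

4

Sliding a length-3 window over the 29 characters (27 positions):
  position 8–10: zze
  position 15–17: zze
  position 22–24: zze
  position 26–28: zze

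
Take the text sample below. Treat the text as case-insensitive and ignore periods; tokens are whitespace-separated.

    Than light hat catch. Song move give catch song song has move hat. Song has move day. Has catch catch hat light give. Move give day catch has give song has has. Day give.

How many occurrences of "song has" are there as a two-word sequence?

Scanning the 33 overlapping bigram windows for "song has":
  position 10–11: song has
  position 14–15: song has
  position 30–31: song has

3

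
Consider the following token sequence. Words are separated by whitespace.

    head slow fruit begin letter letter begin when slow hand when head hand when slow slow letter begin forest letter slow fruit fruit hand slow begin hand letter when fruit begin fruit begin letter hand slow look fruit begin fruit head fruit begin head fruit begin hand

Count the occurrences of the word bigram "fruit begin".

Scanning the 46 overlapping bigram windows for "fruit begin":
  position 3–4: fruit begin
  position 30–31: fruit begin
  position 32–33: fruit begin
  position 38–39: fruit begin
  position 42–43: fruit begin
  position 45–46: fruit begin

6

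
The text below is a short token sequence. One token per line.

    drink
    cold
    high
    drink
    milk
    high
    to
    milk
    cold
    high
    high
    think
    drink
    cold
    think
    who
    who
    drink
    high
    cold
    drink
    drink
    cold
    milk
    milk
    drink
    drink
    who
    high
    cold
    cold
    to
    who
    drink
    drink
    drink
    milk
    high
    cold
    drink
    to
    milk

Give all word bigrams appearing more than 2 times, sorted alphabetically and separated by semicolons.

Bigram counts meeting the condition (more than 2 times):
  drink cold: 3
  drink drink: 4
  high cold: 3

drink cold; drink drink; high cold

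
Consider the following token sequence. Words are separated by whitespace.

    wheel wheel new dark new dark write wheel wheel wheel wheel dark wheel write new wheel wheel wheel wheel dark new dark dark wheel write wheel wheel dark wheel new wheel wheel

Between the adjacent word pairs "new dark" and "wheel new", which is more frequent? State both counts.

"new dark" (3 vs 2)

"new dark": 3 occurrences
"wheel new": 2 occurrences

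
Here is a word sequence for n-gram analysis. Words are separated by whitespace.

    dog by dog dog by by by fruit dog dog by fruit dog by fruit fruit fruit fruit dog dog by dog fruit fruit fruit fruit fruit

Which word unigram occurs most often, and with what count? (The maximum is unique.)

Unigram frequencies (highest first):
  fruit: 11
  dog: 9
  by: 7

"fruit", 11 times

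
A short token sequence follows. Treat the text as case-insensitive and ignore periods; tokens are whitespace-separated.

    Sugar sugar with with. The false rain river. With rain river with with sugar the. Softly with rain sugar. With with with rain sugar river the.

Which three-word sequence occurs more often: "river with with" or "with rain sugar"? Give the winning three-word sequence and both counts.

"river with with": 1 occurrence
"with rain sugar": 2 occurrences

"with rain sugar" (2 vs 1)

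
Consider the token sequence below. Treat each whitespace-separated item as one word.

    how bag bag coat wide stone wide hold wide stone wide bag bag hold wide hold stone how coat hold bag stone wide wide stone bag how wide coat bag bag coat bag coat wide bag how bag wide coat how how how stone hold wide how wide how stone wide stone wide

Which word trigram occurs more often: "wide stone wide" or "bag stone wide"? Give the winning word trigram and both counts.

"wide stone wide" (3 vs 1)

"wide stone wide": 3 occurrences
"bag stone wide": 1 occurrence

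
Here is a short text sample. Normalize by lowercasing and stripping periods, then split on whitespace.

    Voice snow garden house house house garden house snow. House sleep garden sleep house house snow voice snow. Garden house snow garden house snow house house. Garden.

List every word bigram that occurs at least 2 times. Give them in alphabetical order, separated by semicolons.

Bigram counts meeting the condition (at least 2 times):
  garden house: 4
  house garden: 2
  house house: 4
  house snow: 4
  snow garden: 3
  snow house: 2
  voice snow: 2

garden house; house garden; house house; house snow; snow garden; snow house; voice snow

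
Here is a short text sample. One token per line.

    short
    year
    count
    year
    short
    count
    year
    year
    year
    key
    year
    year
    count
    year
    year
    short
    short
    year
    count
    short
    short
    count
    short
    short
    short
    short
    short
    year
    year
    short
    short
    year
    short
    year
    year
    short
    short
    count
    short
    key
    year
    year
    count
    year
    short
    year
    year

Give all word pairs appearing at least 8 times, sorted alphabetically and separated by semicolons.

short short; year year

Bigram counts meeting the condition (at least 8 times):
  short short: 8
  year year: 8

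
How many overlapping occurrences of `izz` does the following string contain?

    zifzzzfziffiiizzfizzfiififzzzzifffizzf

3

Sliding a length-3 window over the 38 characters (36 positions):
  position 14–16: izz
  position 18–20: izz
  position 35–37: izz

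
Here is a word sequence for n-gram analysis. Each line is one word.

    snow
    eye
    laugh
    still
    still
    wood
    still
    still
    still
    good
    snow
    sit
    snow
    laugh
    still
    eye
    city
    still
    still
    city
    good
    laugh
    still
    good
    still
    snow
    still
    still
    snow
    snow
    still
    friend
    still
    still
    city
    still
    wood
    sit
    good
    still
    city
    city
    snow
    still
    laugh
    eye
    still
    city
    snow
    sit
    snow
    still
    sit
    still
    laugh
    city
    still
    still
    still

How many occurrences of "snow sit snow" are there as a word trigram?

Scanning the 57 overlapping trigram windows for "snow sit snow":
  position 11–13: snow sit snow
  position 49–51: snow sit snow

2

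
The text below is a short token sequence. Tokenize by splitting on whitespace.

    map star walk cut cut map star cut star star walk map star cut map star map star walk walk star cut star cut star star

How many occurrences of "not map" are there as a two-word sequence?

0

Scanning the 25 overlapping bigram windows for "not map":
  (none found)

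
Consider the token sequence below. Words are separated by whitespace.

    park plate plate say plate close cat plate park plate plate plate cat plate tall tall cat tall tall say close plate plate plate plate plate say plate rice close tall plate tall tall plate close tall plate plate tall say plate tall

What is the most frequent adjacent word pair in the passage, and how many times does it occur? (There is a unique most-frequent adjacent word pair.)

"plate plate", 8 times

Bigram frequencies (highest first):
  plate plate: 8
  plate tall: 4
  say plate: 3
  tall tall: 3
  tall plate: 3
  park plate: 2
  … (14 more, each ≤ 2)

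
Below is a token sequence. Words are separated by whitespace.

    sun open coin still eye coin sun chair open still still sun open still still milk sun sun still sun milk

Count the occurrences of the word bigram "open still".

2

Scanning the 20 overlapping bigram windows for "open still":
  position 9–10: open still
  position 13–14: open still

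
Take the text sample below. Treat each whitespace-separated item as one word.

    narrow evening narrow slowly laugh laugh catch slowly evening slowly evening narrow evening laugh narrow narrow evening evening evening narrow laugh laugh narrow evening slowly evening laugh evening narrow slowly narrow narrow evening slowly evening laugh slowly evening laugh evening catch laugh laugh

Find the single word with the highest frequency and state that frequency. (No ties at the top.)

Unigram frequencies (highest first):
  evening: 14
  narrow: 10
  laugh: 10
  slowly: 7
  catch: 2

"evening", 14 times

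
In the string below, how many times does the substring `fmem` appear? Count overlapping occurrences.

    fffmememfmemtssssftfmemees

3

Sliding a length-4 window over the 26 characters (23 positions):
  position 3–6: fmem
  position 9–12: fmem
  position 20–23: fmem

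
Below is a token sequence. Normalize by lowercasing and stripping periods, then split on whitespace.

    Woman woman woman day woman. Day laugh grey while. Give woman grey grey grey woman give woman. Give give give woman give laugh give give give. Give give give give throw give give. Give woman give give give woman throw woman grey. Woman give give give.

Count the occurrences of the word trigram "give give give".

9

Scanning the 44 overlapping trigram windows for "give give give":
  position 18–20: give give give
  position 24–26: give give give
  position 25–27: give give give
  position 26–28: give give give
  position 27–29: give give give
  position 28–30: give give give
  position 32–34: give give give
  position 36–38: give give give
  position 44–46: give give give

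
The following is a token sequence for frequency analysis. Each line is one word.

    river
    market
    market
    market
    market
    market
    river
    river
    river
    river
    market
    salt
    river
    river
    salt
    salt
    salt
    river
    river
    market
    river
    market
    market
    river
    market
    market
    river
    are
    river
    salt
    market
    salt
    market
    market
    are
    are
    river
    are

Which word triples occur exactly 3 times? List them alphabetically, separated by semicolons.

market market market; market market river; river market market

Trigram counts meeting the condition (exactly 3 times):
  market market market: 3
  market market river: 3
  river market market: 3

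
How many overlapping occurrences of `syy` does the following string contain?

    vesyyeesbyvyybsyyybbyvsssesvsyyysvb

Sliding a length-3 window over the 35 characters (33 positions):
  position 3–5: syy
  position 15–17: syy
  position 29–31: syy

3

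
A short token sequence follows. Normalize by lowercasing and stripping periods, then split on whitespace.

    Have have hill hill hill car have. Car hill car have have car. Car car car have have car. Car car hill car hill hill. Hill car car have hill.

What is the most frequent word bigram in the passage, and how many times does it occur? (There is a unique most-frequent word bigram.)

"car car", 6 times

Bigram frequencies (highest first):
  car car: 6
  hill hill: 4
  hill car: 4
  car have: 4
  have have: 3
  have car: 3
  … (2 more, each ≤ 3)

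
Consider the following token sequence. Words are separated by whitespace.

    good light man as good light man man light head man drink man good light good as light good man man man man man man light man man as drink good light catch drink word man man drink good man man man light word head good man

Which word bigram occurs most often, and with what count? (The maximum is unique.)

Bigram frequencies (highest first):
  man man: 10
  good light: 4
  light man: 3
  man light: 3
  good man: 3
  man as: 2
  … (18 more, each ≤ 2)

"man man", 10 times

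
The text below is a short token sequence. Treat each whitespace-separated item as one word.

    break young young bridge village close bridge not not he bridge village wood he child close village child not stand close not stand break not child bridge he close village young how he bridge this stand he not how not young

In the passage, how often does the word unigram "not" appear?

Scanning the 41 tokens for "not":
  position 8: not
  position 9: not
  position 19: not
  position 22: not
  position 25: not
  position 38: not
  position 40: not

7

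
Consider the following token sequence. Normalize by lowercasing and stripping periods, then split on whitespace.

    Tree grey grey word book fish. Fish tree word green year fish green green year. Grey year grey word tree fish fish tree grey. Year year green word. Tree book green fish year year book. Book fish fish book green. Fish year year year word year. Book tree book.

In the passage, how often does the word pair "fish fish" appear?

Scanning the 48 overlapping bigram windows for "fish fish":
  position 6–7: fish fish
  position 21–22: fish fish
  position 37–38: fish fish

3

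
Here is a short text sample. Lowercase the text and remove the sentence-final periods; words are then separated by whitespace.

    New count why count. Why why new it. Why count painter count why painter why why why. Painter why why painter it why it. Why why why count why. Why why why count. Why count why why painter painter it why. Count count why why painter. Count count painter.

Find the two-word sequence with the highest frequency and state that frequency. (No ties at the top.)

"why why", 11 times

Bigram frequencies (highest first):
  why why: 11
  count why: 7
  why count: 6
  why painter: 5
  it why: 4
  count painter: 2
  … (9 more, each ≤ 2)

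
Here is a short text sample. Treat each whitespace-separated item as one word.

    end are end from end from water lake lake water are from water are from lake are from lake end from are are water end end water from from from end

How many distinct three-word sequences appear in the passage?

31 tokens → 29 trigram windows in total.
Repeated trigrams (each contributes count−1 duplicates):
  are from lake: 2
  water are from: 2
2 duplicate windows → 29 − 2 = 27 distinct.

27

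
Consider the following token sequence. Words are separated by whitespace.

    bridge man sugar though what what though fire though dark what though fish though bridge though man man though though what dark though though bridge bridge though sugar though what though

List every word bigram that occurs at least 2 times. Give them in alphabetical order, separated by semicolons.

Bigram counts meeting the condition (at least 2 times):
  bridge though: 2
  sugar though: 2
  though bridge: 2
  though though: 2
  though what: 3
  what though: 3

bridge though; sugar though; though bridge; though though; though what; what though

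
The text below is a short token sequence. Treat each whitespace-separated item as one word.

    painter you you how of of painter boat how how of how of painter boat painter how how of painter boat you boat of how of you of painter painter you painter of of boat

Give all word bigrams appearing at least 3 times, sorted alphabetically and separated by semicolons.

Bigram counts meeting the condition (at least 3 times):
  how of: 5
  of painter: 4
  painter boat: 3

how of; of painter; painter boat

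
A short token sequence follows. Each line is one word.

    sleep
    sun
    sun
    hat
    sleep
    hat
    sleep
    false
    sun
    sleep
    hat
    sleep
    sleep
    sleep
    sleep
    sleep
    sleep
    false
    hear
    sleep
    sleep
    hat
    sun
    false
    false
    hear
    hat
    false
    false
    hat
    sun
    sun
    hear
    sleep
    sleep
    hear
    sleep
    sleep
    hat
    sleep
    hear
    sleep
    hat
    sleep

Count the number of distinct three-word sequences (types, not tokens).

32

44 tokens → 42 trigram windows in total.
Repeated trigrams (each contributes count−1 duplicates):
  sleep hat sleep: 4
  sleep sleep sleep: 4
  hear sleep sleep: 3
  sleep hear sleep: 2
  sleep sleep hat: 2
10 duplicate windows → 42 − 10 = 32 distinct.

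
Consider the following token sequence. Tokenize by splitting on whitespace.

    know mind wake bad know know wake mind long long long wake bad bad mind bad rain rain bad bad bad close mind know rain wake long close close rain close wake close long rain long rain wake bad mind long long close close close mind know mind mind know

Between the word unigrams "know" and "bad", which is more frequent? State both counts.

"bad" (8 vs 6)

"know": 6 occurrences
"bad": 8 occurrences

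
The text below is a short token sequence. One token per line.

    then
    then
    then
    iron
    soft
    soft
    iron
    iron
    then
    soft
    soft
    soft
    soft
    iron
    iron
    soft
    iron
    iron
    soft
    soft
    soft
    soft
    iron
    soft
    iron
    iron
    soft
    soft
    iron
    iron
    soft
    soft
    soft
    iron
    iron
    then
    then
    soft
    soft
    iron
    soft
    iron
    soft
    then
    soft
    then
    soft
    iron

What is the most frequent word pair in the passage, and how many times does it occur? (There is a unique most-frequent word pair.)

"soft soft", 11 times

Bigram frequencies (highest first):
  soft soft: 11
  soft iron: 10
  iron soft: 8
  iron iron: 6
  then soft: 4
  then then: 3
  … (3 more, each ≤ 2)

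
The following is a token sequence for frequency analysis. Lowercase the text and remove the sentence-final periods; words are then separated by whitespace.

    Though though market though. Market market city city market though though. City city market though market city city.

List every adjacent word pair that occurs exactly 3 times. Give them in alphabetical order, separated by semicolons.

Bigram counts meeting the condition (exactly 3 times):
  city city: 3
  market though: 3
  though market: 3

city city; market though; though market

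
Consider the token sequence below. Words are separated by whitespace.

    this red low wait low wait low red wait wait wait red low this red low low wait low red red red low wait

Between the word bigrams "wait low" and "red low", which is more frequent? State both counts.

"wait low": 3 occurrences
"red low": 4 occurrences

"red low" (4 vs 3)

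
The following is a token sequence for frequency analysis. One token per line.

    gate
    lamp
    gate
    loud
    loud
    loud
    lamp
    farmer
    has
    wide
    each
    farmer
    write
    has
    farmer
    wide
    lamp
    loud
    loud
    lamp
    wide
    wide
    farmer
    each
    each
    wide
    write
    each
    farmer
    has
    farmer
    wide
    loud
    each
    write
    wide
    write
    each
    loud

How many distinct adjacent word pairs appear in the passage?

29

39 tokens → 38 bigram windows in total.
Repeated bigrams (each contributes count−1 duplicates):
  loud loud: 3
  each farmer: 2
  farmer has: 2
  farmer wide: 2
  has farmer: 2
  loud lamp: 2
  wide write: 2
  write each: 2
9 duplicate windows → 38 − 9 = 29 distinct.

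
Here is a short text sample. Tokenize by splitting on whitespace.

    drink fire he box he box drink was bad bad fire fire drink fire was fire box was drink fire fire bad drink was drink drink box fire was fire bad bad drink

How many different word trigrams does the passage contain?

30

33 tokens → 31 trigram windows in total.
Repeated trigrams (each contributes count−1 duplicates):
  fire was fire: 2
1 duplicate windows → 31 − 1 = 30 distinct.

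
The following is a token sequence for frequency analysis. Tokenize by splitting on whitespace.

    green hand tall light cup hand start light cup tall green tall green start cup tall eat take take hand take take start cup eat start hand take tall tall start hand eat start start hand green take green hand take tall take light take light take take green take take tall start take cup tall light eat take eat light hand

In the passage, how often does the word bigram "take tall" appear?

3

Scanning the 61 overlapping bigram windows for "take tall":
  position 28–29: take tall
  position 41–42: take tall
  position 51–52: take tall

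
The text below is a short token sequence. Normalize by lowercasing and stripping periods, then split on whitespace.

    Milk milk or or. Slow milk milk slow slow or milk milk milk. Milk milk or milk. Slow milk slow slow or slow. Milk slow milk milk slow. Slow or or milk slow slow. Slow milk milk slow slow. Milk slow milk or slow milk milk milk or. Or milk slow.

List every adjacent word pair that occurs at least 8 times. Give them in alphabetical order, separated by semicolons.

milk milk; milk slow; slow milk

Bigram counts meeting the condition (at least 8 times):
  milk milk: 10
  milk slow: 9
  slow milk: 8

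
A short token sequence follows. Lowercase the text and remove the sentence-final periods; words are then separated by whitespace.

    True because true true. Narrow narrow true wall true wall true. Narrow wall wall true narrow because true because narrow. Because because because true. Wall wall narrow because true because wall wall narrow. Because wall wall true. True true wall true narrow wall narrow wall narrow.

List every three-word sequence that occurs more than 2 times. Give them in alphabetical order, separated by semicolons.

true wall true; wall true narrow

Trigram counts meeting the condition (more than 2 times):
  true wall true: 3
  wall true narrow: 3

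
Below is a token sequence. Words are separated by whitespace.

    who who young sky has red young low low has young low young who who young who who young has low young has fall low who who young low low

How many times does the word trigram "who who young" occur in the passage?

4

Scanning the 28 overlapping trigram windows for "who who young":
  position 1–3: who who young
  position 14–16: who who young
  position 17–19: who who young
  position 26–28: who who young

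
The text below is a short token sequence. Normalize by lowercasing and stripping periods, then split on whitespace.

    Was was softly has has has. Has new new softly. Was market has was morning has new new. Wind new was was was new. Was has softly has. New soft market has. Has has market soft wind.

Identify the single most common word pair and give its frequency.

Bigram frequencies (highest first):
  has has: 5
  was was: 3
  has new: 3
  softly has: 2
  new new: 2
  market has: 2
  … (18 more, each ≤ 2)

"has has", 5 times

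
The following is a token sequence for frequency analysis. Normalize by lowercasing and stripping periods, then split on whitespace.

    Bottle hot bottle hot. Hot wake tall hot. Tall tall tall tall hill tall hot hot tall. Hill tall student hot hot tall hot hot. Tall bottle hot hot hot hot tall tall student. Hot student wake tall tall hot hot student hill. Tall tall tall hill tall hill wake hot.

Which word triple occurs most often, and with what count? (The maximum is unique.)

"hot hot tall", 4 times

Trigram frequencies (highest first):
  hot hot tall: 4
  tall tall tall: 3
  tall hill tall: 3
  tall hot hot: 3
  bottle hot hot: 2
  hot tall tall: 2
  … (29 more, each ≤ 2)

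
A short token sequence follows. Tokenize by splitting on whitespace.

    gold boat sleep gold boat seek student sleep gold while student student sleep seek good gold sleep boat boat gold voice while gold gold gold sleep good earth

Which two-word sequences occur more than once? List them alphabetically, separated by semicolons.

Bigram counts meeting the condition (more than once):
  gold boat: 2
  gold gold: 2
  gold sleep: 2
  sleep gold: 2
  student sleep: 2

gold boat; gold gold; gold sleep; sleep gold; student sleep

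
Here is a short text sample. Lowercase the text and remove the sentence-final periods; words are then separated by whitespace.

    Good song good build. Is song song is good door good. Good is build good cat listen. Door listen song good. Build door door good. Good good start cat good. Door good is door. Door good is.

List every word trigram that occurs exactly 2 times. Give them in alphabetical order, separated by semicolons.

door door good; door good good; door good is; good door good; song good build

Trigram counts meeting the condition (exactly 2 times):
  door door good: 2
  door good good: 2
  door good is: 2
  good door good: 2
  song good build: 2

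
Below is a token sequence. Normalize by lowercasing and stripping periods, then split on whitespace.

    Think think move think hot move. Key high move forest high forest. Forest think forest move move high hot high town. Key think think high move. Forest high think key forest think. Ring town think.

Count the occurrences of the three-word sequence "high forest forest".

Scanning the 33 overlapping trigram windows for "high forest forest":
  position 11–13: high forest forest

1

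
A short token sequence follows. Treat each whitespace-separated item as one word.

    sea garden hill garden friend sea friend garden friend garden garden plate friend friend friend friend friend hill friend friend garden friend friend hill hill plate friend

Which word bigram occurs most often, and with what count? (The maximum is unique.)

"friend friend", 6 times

Bigram frequencies (highest first):
  friend friend: 6
  garden friend: 3
  friend garden: 3
  plate friend: 2
  friend hill: 2
  sea garden: 1
  … (9 more, each ≤ 1)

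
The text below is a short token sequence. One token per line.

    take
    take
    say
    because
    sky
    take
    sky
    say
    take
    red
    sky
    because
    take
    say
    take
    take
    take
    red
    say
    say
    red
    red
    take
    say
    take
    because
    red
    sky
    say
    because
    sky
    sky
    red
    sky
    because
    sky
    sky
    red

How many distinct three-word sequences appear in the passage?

38 tokens → 36 trigram windows in total.
Repeated trigrams (each contributes count−1 duplicates):
  because sky sky: 2
  red sky because: 2
  say because sky: 2
  sky sky red: 2
  take say take: 2
5 duplicate windows → 36 − 5 = 31 distinct.

31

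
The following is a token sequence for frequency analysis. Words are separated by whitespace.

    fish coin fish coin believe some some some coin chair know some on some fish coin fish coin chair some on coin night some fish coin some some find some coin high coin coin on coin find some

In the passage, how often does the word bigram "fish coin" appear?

5

Scanning the 37 overlapping bigram windows for "fish coin":
  position 1–2: fish coin
  position 3–4: fish coin
  position 15–16: fish coin
  position 17–18: fish coin
  position 25–26: fish coin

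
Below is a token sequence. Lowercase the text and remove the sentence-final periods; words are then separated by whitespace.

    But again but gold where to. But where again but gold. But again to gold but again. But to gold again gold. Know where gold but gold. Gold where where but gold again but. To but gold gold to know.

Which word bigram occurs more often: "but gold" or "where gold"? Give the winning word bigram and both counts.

"but gold" (5 vs 1)

"but gold": 5 occurrences
"where gold": 1 occurrence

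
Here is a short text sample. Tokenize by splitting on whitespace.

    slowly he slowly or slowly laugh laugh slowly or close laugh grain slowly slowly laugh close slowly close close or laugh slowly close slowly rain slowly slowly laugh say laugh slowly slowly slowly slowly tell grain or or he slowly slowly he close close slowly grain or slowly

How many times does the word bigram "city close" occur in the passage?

0

Scanning the 47 overlapping bigram windows for "city close":
  (none found)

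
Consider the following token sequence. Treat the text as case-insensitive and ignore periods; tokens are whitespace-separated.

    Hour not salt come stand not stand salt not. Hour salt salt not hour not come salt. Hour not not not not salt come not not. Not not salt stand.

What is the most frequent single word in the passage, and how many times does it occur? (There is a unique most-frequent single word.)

"not", 13 times

Unigram frequencies (highest first):
  not: 13
  salt: 7
  hour: 4
  come: 3
  stand: 3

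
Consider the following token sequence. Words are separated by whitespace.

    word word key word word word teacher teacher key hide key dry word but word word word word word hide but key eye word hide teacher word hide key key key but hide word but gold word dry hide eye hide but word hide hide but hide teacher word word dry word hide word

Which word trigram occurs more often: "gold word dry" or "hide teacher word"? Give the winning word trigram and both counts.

"hide teacher word" (2 vs 1)

"gold word dry": 1 occurrence
"hide teacher word": 2 occurrences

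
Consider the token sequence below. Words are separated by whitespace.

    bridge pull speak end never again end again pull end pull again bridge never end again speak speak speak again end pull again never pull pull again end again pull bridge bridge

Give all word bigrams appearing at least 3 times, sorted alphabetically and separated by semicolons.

Bigram counts meeting the condition (at least 3 times):
  again end: 3
  end again: 3
  pull again: 3

again end; end again; pull again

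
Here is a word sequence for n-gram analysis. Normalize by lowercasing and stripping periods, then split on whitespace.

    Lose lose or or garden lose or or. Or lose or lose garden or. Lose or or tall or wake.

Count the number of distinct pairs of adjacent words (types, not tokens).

11

20 tokens → 19 bigram windows in total.
Repeated bigrams (each contributes count−1 duplicates):
  lose or: 4
  or or: 4
  or lose: 3
8 duplicate windows → 19 − 8 = 11 distinct.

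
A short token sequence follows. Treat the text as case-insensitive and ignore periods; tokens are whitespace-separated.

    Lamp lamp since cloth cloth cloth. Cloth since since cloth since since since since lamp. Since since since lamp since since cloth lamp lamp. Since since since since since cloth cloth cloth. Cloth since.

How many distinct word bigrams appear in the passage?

34 tokens → 33 bigram windows in total.
Repeated bigrams (each contributes count−1 duplicates):
  since since: 11
  cloth cloth: 6
  lamp since: 4
  since cloth: 4
  cloth since: 3
  lamp lamp: 2
  since lamp: 2
25 duplicate windows → 33 − 25 = 8 distinct.

8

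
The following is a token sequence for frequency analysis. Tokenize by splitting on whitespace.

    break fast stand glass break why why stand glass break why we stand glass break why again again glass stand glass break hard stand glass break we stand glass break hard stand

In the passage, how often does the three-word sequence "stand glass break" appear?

6

Scanning the 30 overlapping trigram windows for "stand glass break":
  position 3–5: stand glass break
  position 8–10: stand glass break
  position 13–15: stand glass break
  position 20–22: stand glass break
  position 24–26: stand glass break
  position 28–30: stand glass break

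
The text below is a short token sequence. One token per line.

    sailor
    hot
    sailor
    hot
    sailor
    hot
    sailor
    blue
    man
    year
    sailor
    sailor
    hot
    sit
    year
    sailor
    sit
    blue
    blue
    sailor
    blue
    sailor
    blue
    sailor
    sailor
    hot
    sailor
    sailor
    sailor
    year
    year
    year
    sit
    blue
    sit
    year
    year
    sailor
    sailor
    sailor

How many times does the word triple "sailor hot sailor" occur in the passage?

Scanning the 38 overlapping trigram windows for "sailor hot sailor":
  position 1–3: sailor hot sailor
  position 3–5: sailor hot sailor
  position 5–7: sailor hot sailor
  position 25–27: sailor hot sailor

4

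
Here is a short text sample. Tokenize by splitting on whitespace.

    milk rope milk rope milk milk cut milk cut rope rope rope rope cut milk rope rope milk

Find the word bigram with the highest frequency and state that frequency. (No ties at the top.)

Bigram frequencies (highest first):
  rope rope: 4
  milk rope: 3
  rope milk: 3
  milk cut: 2
  cut milk: 2
  milk milk: 1
  … (2 more, each ≤ 1)

"rope rope", 4 times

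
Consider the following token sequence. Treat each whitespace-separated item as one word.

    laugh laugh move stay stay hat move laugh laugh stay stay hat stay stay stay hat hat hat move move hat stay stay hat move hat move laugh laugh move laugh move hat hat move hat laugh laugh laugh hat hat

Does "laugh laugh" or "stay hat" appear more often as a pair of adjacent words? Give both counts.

"laugh laugh" (5 vs 4)

"laugh laugh": 5 occurrences
"stay hat": 4 occurrences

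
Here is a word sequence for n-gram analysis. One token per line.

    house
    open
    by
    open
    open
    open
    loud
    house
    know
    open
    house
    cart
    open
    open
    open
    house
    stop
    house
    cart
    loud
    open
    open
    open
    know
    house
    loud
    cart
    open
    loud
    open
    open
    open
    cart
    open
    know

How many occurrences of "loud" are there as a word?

Scanning the 35 tokens for "loud":
  position 7: loud
  position 20: loud
  position 26: loud
  position 29: loud

4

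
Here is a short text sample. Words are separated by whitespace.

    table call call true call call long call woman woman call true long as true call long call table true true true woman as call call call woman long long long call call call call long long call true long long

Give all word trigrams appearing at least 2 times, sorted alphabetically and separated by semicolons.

Trigram counts meeting the condition (at least 2 times):
  call call call: 3
  call call long: 2
  call long call: 2
  call true long: 2
  long long call: 2

call call call; call call long; call long call; call true long; long long call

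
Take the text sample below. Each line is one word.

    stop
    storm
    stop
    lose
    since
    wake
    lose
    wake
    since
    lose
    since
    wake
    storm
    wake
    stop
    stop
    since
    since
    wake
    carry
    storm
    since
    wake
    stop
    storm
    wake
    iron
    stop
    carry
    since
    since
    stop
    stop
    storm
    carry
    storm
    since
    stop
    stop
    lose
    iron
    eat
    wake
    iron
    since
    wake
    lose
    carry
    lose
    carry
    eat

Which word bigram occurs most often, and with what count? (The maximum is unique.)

Bigram frequencies (highest first):
  since wake: 5
  stop storm: 3
  stop stop: 3
  stop lose: 2
  lose since: 2
  wake lose: 2
  … (25 more, each ≤ 2)

"since wake", 5 times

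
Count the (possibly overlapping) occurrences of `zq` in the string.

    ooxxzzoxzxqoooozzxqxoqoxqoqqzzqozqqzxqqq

Sliding a length-2 window over the 40 characters (39 positions):
  position 30–31: zq
  position 33–34: zq

2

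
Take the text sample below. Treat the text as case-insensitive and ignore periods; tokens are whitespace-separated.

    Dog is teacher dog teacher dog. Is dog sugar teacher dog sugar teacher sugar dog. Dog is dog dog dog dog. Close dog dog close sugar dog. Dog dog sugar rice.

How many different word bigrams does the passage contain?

14

31 tokens → 30 bigram windows in total.
Repeated bigrams (each contributes count−1 duplicates):
  dog dog: 7
  dog is: 3
  dog sugar: 3
  teacher dog: 3
  dog close: 2
  is dog: 2
  sugar dog: 2
  sugar teacher: 2
16 duplicate windows → 30 − 16 = 14 distinct.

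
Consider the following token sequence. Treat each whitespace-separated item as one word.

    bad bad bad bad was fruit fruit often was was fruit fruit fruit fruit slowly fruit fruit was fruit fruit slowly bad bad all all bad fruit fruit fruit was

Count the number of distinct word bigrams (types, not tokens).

30 tokens → 29 bigram windows in total.
Repeated bigrams (each contributes count−1 duplicates):
  fruit fruit: 8
  bad bad: 4
  was fruit: 3
  fruit slowly: 2
  fruit was: 2
14 duplicate windows → 29 − 14 = 15 distinct.

15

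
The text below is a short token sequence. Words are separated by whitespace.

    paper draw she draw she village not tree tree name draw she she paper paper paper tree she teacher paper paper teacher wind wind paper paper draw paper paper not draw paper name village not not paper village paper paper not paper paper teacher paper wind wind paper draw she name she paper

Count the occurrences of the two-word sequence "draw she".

4

Scanning the 52 overlapping bigram windows for "draw she":
  position 2–3: draw she
  position 4–5: draw she
  position 11–12: draw she
  position 49–50: draw she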